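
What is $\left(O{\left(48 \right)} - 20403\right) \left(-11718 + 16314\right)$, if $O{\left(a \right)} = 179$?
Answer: $-92949504$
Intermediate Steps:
$\left(O{\left(48 \right)} - 20403\right) \left(-11718 + 16314\right) = \left(179 - 20403\right) \left(-11718 + 16314\right) = \left(179 - 20403\right) 4596 = \left(-20224\right) 4596 = -92949504$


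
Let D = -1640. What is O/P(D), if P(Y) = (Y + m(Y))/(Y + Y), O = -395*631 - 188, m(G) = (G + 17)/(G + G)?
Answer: -2683499987200/5377577 ≈ -4.9902e+5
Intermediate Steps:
m(G) = (17 + G)/(2*G) (m(G) = (17 + G)/((2*G)) = (17 + G)*(1/(2*G)) = (17 + G)/(2*G))
O = -249433 (O = -249245 - 188 = -249433)
P(Y) = (Y + (17 + Y)/(2*Y))/(2*Y) (P(Y) = (Y + (17 + Y)/(2*Y))/(Y + Y) = (Y + (17 + Y)/(2*Y))/((2*Y)) = (Y + (17 + Y)/(2*Y))*(1/(2*Y)) = (Y + (17 + Y)/(2*Y))/(2*Y))
O/P(D) = -249433*10758400/(17 - 1640 + 2*(-1640)²) = -249433*10758400/(17 - 1640 + 2*2689600) = -249433*10758400/(17 - 1640 + 5379200) = -249433/((¼)*(1/2689600)*5377577) = -249433/5377577/10758400 = -249433*10758400/5377577 = -2683499987200/5377577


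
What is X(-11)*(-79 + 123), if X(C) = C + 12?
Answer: 44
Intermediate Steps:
X(C) = 12 + C
X(-11)*(-79 + 123) = (12 - 11)*(-79 + 123) = 1*44 = 44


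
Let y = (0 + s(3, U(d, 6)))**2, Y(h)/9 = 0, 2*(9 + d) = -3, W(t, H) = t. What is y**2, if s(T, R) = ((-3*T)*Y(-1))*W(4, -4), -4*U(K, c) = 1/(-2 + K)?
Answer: 0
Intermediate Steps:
d = -21/2 (d = -9 + (1/2)*(-3) = -9 - 3/2 = -21/2 ≈ -10.500)
Y(h) = 0 (Y(h) = 9*0 = 0)
U(K, c) = -1/(4*(-2 + K))
s(T, R) = 0 (s(T, R) = (-3*T*0)*4 = 0*4 = 0)
y = 0 (y = (0 + 0)**2 = 0**2 = 0)
y**2 = 0**2 = 0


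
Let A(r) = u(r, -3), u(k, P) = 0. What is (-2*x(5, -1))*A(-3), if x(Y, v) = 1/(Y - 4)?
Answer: 0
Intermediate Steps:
A(r) = 0
x(Y, v) = 1/(-4 + Y)
(-2*x(5, -1))*A(-3) = -2/(-4 + 5)*0 = -2/1*0 = -2*1*0 = -2*0 = 0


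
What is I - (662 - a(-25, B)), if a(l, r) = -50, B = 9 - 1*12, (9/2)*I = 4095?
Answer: 198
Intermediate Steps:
I = 910 (I = (2/9)*4095 = 910)
B = -3 (B = 9 - 12 = -3)
I - (662 - a(-25, B)) = 910 - (662 - 1*(-50)) = 910 - (662 + 50) = 910 - 1*712 = 910 - 712 = 198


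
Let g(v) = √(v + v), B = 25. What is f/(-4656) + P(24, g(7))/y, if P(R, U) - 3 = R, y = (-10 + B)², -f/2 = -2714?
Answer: -30433/29100 ≈ -1.0458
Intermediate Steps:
f = 5428 (f = -2*(-2714) = 5428)
g(v) = √2*√v (g(v) = √(2*v) = √2*√v)
y = 225 (y = (-10 + 25)² = 15² = 225)
P(R, U) = 3 + R
f/(-4656) + P(24, g(7))/y = 5428/(-4656) + (3 + 24)/225 = 5428*(-1/4656) + 27*(1/225) = -1357/1164 + 3/25 = -30433/29100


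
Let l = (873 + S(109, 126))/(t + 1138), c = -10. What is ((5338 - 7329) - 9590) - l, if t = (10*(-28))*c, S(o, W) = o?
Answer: -22803480/1969 ≈ -11581.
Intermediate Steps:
t = 2800 (t = (10*(-28))*(-10) = -280*(-10) = 2800)
l = 491/1969 (l = (873 + 109)/(2800 + 1138) = 982/3938 = 982*(1/3938) = 491/1969 ≈ 0.24937)
((5338 - 7329) - 9590) - l = ((5338 - 7329) - 9590) - 1*491/1969 = (-1991 - 9590) - 491/1969 = -11581 - 491/1969 = -22803480/1969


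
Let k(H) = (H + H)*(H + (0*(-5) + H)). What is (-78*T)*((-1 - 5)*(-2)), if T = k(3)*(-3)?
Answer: 101088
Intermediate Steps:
k(H) = 4*H² (k(H) = (2*H)*(H + (0 + H)) = (2*H)*(H + H) = (2*H)*(2*H) = 4*H²)
T = -108 (T = (4*3²)*(-3) = (4*9)*(-3) = 36*(-3) = -108)
(-78*T)*((-1 - 5)*(-2)) = (-78*(-108))*((-1 - 5)*(-2)) = 8424*(-6*(-2)) = 8424*12 = 101088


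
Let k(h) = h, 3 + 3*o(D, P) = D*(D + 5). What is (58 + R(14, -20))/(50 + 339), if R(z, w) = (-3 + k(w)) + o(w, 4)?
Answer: 134/389 ≈ 0.34447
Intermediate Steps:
o(D, P) = -1 + D*(5 + D)/3 (o(D, P) = -1 + (D*(D + 5))/3 = -1 + (D*(5 + D))/3 = -1 + D*(5 + D)/3)
R(z, w) = -4 + w²/3 + 8*w/3 (R(z, w) = (-3 + w) + (-1 + w²/3 + 5*w/3) = -4 + w²/3 + 8*w/3)
(58 + R(14, -20))/(50 + 339) = (58 + (-4 + (⅓)*(-20)² + (8/3)*(-20)))/(50 + 339) = (58 + (-4 + (⅓)*400 - 160/3))/389 = (58 + (-4 + 400/3 - 160/3))*(1/389) = (58 + 76)*(1/389) = 134*(1/389) = 134/389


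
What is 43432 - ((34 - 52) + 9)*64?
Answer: 44008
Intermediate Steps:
43432 - ((34 - 52) + 9)*64 = 43432 - (-18 + 9)*64 = 43432 - (-9)*64 = 43432 - 1*(-576) = 43432 + 576 = 44008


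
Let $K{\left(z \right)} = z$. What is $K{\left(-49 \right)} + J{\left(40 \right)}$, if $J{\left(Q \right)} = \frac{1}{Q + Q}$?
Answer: $- \frac{3919}{80} \approx -48.987$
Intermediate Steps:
$J{\left(Q \right)} = \frac{1}{2 Q}$
$K{\left(-49 \right)} + J{\left(40 \right)} = -49 + \frac{1}{2 \cdot 40} = -49 + \frac{1}{2} \cdot \frac{1}{40} = -49 + \frac{1}{80} = - \frac{3919}{80}$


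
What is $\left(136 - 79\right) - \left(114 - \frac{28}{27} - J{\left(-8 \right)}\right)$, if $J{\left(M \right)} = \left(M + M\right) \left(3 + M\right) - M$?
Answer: $\frac{865}{27} \approx 32.037$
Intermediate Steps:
$J{\left(M \right)} = - M + 2 M \left(3 + M\right)$ ($J{\left(M \right)} = 2 M \left(3 + M\right) - M = - M + 2 M \left(3 + M\right)$)
$\left(136 - 79\right) - \left(114 - \frac{28}{27} - J{\left(-8 \right)}\right) = \left(136 - 79\right) - \left(114 - \frac{28}{27} + 8 \left(5 + 2 \left(-8\right)\right)\right) = 57 - \left(\frac{3050}{27} + 8 \left(5 - 16\right)\right) = 57 + \left(\left(\left(-8\right) \left(-11\right) - 114\right) + \frac{28}{27}\right) = 57 + \left(\left(88 - 114\right) + \frac{28}{27}\right) = 57 + \left(-26 + \frac{28}{27}\right) = 57 - \frac{674}{27} = \frac{865}{27}$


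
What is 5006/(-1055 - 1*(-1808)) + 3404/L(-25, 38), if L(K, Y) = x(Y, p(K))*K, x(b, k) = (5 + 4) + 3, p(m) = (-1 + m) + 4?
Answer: -88451/18825 ≈ -4.6986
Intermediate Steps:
p(m) = 3 + m
x(b, k) = 12 (x(b, k) = 9 + 3 = 12)
L(K, Y) = 12*K
5006/(-1055 - 1*(-1808)) + 3404/L(-25, 38) = 5006/(-1055 - 1*(-1808)) + 3404/((12*(-25))) = 5006/(-1055 + 1808) + 3404/(-300) = 5006/753 + 3404*(-1/300) = 5006*(1/753) - 851/75 = 5006/753 - 851/75 = -88451/18825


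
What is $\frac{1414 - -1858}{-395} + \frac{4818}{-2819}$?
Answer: $- \frac{11126878}{1113505} \approx -9.9927$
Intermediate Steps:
$\frac{1414 - -1858}{-395} + \frac{4818}{-2819} = \left(1414 + 1858\right) \left(- \frac{1}{395}\right) + 4818 \left(- \frac{1}{2819}\right) = 3272 \left(- \frac{1}{395}\right) - \frac{4818}{2819} = - \frac{3272}{395} - \frac{4818}{2819} = - \frac{11126878}{1113505}$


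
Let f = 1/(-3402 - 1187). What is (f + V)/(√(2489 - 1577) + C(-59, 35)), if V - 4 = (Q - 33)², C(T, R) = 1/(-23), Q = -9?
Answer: 186607073/2213949283 + 17167850716*√57/2213949283 ≈ 58.629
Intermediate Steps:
C(T, R) = -1/23
V = 1768 (V = 4 + (-9 - 33)² = 4 + (-42)² = 4 + 1764 = 1768)
f = -1/4589 (f = 1/(-4589) = -1/4589 ≈ -0.00021791)
(f + V)/(√(2489 - 1577) + C(-59, 35)) = (-1/4589 + 1768)/(√(2489 - 1577) - 1/23) = 8113351/(4589*(√912 - 1/23)) = 8113351/(4589*(4*√57 - 1/23)) = 8113351/(4589*(-1/23 + 4*√57))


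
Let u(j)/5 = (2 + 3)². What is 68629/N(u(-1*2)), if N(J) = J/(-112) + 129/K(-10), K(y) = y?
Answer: -38432240/7849 ≈ -4896.5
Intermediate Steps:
u(j) = 125 (u(j) = 5*(2 + 3)² = 5*5² = 5*25 = 125)
N(J) = -129/10 - J/112 (N(J) = J/(-112) + 129/(-10) = J*(-1/112) + 129*(-⅒) = -J/112 - 129/10 = -129/10 - J/112)
68629/N(u(-1*2)) = 68629/(-129/10 - 1/112*125) = 68629/(-129/10 - 125/112) = 68629/(-7849/560) = 68629*(-560/7849) = -38432240/7849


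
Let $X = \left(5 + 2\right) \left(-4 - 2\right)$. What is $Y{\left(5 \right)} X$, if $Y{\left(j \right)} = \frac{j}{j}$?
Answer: $-42$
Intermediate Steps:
$Y{\left(j \right)} = 1$
$X = -42$ ($X = 7 \left(-6\right) = -42$)
$Y{\left(5 \right)} X = 1 \left(-42\right) = -42$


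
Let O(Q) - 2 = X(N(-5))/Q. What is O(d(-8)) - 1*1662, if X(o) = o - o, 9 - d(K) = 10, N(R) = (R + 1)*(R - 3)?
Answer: -1660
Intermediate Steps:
N(R) = (1 + R)*(-3 + R)
d(K) = -1 (d(K) = 9 - 1*10 = 9 - 10 = -1)
X(o) = 0
O(Q) = 2 (O(Q) = 2 + 0/Q = 2 + 0 = 2)
O(d(-8)) - 1*1662 = 2 - 1*1662 = 2 - 1662 = -1660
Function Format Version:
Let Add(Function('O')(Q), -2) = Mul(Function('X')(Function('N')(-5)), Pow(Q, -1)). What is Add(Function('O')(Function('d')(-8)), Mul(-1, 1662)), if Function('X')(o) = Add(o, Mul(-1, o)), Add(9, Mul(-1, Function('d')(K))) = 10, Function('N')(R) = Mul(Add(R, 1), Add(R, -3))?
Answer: -1660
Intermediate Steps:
Function('N')(R) = Mul(Add(1, R), Add(-3, R))
Function('d')(K) = -1 (Function('d')(K) = Add(9, Mul(-1, 10)) = Add(9, -10) = -1)
Function('X')(o) = 0
Function('O')(Q) = 2 (Function('O')(Q) = Add(2, Mul(0, Pow(Q, -1))) = Add(2, 0) = 2)
Add(Function('O')(Function('d')(-8)), Mul(-1, 1662)) = Add(2, Mul(-1, 1662)) = Add(2, -1662) = -1660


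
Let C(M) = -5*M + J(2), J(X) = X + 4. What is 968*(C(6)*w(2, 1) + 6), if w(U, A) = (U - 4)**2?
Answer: -87120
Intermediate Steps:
w(U, A) = (-4 + U)**2
J(X) = 4 + X
C(M) = 6 - 5*M (C(M) = -5*M + (4 + 2) = -5*M + 6 = 6 - 5*M)
968*(C(6)*w(2, 1) + 6) = 968*((6 - 5*6)*(-4 + 2)**2 + 6) = 968*((6 - 30)*(-2)**2 + 6) = 968*(-24*4 + 6) = 968*(-96 + 6) = 968*(-90) = -87120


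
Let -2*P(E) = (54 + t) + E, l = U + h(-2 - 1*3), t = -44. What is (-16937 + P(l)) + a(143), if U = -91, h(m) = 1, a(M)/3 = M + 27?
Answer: -16387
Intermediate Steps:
a(M) = 81 + 3*M (a(M) = 3*(M + 27) = 3*(27 + M) = 81 + 3*M)
l = -90 (l = -91 + 1 = -90)
P(E) = -5 - E/2 (P(E) = -((54 - 44) + E)/2 = -(10 + E)/2 = -5 - E/2)
(-16937 + P(l)) + a(143) = (-16937 + (-5 - 1/2*(-90))) + (81 + 3*143) = (-16937 + (-5 + 45)) + (81 + 429) = (-16937 + 40) + 510 = -16897 + 510 = -16387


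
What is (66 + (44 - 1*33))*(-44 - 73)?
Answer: -9009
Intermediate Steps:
(66 + (44 - 1*33))*(-44 - 73) = (66 + (44 - 33))*(-117) = (66 + 11)*(-117) = 77*(-117) = -9009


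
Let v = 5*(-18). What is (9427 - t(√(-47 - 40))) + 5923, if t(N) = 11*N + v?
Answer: 15440 - 11*I*√87 ≈ 15440.0 - 102.6*I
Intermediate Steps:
v = -90
t(N) = -90 + 11*N (t(N) = 11*N - 90 = -90 + 11*N)
(9427 - t(√(-47 - 40))) + 5923 = (9427 - (-90 + 11*√(-47 - 40))) + 5923 = (9427 - (-90 + 11*√(-87))) + 5923 = (9427 - (-90 + 11*(I*√87))) + 5923 = (9427 - (-90 + 11*I*√87)) + 5923 = (9427 + (90 - 11*I*√87)) + 5923 = (9517 - 11*I*√87) + 5923 = 15440 - 11*I*√87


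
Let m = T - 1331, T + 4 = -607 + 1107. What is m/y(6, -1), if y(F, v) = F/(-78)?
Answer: 10855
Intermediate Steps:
T = 496 (T = -4 + (-607 + 1107) = -4 + 500 = 496)
y(F, v) = -F/78 (y(F, v) = F*(-1/78) = -F/78)
m = -835 (m = 496 - 1331 = -835)
m/y(6, -1) = -835/((-1/78*6)) = -835/(-1/13) = -835*(-13) = 10855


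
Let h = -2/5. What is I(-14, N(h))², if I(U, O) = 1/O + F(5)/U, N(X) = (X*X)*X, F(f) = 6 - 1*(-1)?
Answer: 16641/64 ≈ 260.02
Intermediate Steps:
F(f) = 7 (F(f) = 6 + 1 = 7)
h = -⅖ (h = -2*⅕ = -⅖ ≈ -0.40000)
N(X) = X³ (N(X) = X²*X = X³)
I(U, O) = 1/O + 7/U
I(-14, N(h))² = (1/((-⅖)³) + 7/(-14))² = (1/(-8/125) + 7*(-1/14))² = (-125/8 - ½)² = (-129/8)² = 16641/64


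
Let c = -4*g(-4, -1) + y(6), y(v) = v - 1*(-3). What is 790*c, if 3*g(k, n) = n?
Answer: 24490/3 ≈ 8163.3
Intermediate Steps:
y(v) = 3 + v (y(v) = v + 3 = 3 + v)
g(k, n) = n/3
c = 31/3 (c = -4*(-1)/3 + (3 + 6) = -4*(-1/3) + 9 = 4/3 + 9 = 31/3 ≈ 10.333)
790*c = 790*(31/3) = 24490/3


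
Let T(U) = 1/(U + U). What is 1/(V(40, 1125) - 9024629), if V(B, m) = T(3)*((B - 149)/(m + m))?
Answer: -13500/121832491609 ≈ -1.1081e-7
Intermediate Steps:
T(U) = 1/(2*U)
V(B, m) = (-149 + B)/(12*m) (V(B, m) = ((½)/3)*((B - 149)/(m + m)) = ((½)*(⅓))*((-149 + B)/((2*m))) = ((-149 + B)*(1/(2*m)))/6 = ((-149 + B)/(2*m))/6 = (-149 + B)/(12*m))
1/(V(40, 1125) - 9024629) = 1/((1/12)*(-149 + 40)/1125 - 9024629) = 1/((1/12)*(1/1125)*(-109) - 9024629) = 1/(-109/13500 - 9024629) = 1/(-121832491609/13500) = -13500/121832491609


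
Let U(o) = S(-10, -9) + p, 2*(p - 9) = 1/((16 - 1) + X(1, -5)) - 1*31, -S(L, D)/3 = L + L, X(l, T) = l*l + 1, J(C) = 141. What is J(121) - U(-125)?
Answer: 1487/17 ≈ 87.471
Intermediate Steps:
X(l, T) = 1 + l**2 (X(l, T) = l**2 + 1 = 1 + l**2)
S(L, D) = -6*L (S(L, D) = -3*(L + L) = -6*L)
p = -110/17 (p = 9 + (1/((16 - 1) + (1 + 1**2)) - 1*31)/2 = 9 + (1/(15 + (1 + 1)) - 31)/2 = 9 + (1/(15 + 2) - 31)/2 = 9 + (1/17 - 31)/2 = 9 + (1/2)*(-526/17) = 9 - 263/17 = -110/17 ≈ -6.4706)
U(o) = 910/17 (U(o) = -6*(-10) - 110/17 = 60 - 110/17 = 910/17)
J(121) - U(-125) = 141 - 1*910/17 = 141 - 910/17 = 1487/17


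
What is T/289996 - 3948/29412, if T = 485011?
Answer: 1093353277/710780196 ≈ 1.5382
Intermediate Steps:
T/289996 - 3948/29412 = 485011/289996 - 3948/29412 = 485011*(1/289996) - 3948*1/29412 = 485011/289996 - 329/2451 = 1093353277/710780196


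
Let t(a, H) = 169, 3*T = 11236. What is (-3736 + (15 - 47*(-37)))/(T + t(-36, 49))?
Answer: -5946/11743 ≈ -0.50634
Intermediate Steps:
T = 11236/3 (T = (⅓)*11236 = 11236/3 ≈ 3745.3)
(-3736 + (15 - 47*(-37)))/(T + t(-36, 49)) = (-3736 + (15 - 47*(-37)))/(11236/3 + 169) = (-3736 + (15 + 1739))/(11743/3) = (-3736 + 1754)*(3/11743) = -1982*3/11743 = -5946/11743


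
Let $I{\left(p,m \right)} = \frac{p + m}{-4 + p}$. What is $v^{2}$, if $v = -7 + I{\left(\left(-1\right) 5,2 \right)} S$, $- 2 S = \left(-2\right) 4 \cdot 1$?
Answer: $\frac{289}{9} \approx 32.111$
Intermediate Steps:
$I{\left(p,m \right)} = \frac{m + p}{-4 + p}$
$S = 4$ ($S = - \frac{\left(-2\right) 4 \cdot 1}{2} = - \frac{\left(-8\right) 1}{2} = \left(- \frac{1}{2}\right) \left(-8\right) = 4$)
$v = - \frac{17}{3}$ ($v = -7 + \frac{2 - 5}{-4 - 5} \cdot 4 = -7 + \frac{1}{-9} \left(-3\right) 4 = -7 + \left(- \frac{1}{9}\right) \left(-3\right) 4 = -7 + \frac{1}{3} \cdot 4 = -7 + \frac{4}{3} = - \frac{17}{3} \approx -5.6667$)
$v^{2} = \left(- \frac{17}{3}\right)^{2} = \frac{289}{9}$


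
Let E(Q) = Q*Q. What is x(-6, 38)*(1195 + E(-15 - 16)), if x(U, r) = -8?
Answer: -17248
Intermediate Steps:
E(Q) = Q**2
x(-6, 38)*(1195 + E(-15 - 16)) = -8*(1195 + (-15 - 16)**2) = -8*(1195 + (-31)**2) = -8*(1195 + 961) = -8*2156 = -17248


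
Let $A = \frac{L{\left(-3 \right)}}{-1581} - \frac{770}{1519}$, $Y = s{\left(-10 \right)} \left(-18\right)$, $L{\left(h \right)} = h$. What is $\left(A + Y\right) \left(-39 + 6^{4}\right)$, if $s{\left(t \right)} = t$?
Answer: $\frac{832331349}{3689} \approx 2.2563 \cdot 10^{5}$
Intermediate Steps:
$Y = 180$ ($Y = \left(-10\right) \left(-18\right) = 180$)
$A = - \frac{1863}{3689}$ ($A = - \frac{3}{-1581} - \frac{770}{1519} = \left(-3\right) \left(- \frac{1}{1581}\right) - \frac{110}{217} = \frac{1}{527} - \frac{110}{217} = - \frac{1863}{3689} \approx -0.50501$)
$\left(A + Y\right) \left(-39 + 6^{4}\right) = \left(- \frac{1863}{3689} + 180\right) \left(-39 + 6^{4}\right) = \frac{662157 \left(-39 + 1296\right)}{3689} = \frac{662157}{3689} \cdot 1257 = \frac{832331349}{3689}$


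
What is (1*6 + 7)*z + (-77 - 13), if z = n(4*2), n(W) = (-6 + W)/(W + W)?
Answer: -707/8 ≈ -88.375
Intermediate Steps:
n(W) = (-6 + W)/(2*W) (n(W) = (-6 + W)/((2*W)) = (-6 + W)*(1/(2*W)) = (-6 + W)/(2*W))
z = ⅛ (z = (-6 + 4*2)/(2*((4*2))) = (½)*(-6 + 8)/8 = (½)*(⅛)*2 = ⅛ ≈ 0.12500)
(1*6 + 7)*z + (-77 - 13) = (1*6 + 7)*(⅛) + (-77 - 13) = (6 + 7)*(⅛) - 90 = 13*(⅛) - 90 = 13/8 - 90 = -707/8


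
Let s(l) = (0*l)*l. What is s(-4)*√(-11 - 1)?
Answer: 0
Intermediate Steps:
s(l) = 0 (s(l) = 0*l = 0)
s(-4)*√(-11 - 1) = 0*√(-11 - 1) = 0*√(-12) = 0*(2*I*√3) = 0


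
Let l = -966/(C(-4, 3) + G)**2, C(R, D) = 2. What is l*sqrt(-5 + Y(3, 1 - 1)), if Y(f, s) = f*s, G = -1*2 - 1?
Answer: -966*I*sqrt(5) ≈ -2160.0*I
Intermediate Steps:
G = -3 (G = -2 - 1 = -3)
l = -966 (l = -966/(2 - 3)**2 = -966/((-1)**2) = -966/1 = -966*1 = -966)
l*sqrt(-5 + Y(3, 1 - 1)) = -966*sqrt(-5 + 3*(1 - 1)) = -966*sqrt(-5 + 3*0) = -966*sqrt(-5 + 0) = -966*I*sqrt(5)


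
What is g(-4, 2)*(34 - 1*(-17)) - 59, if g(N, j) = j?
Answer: 43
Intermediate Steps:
g(-4, 2)*(34 - 1*(-17)) - 59 = 2*(34 - 1*(-17)) - 59 = 2*(34 + 17) - 59 = 2*51 - 59 = 102 - 59 = 43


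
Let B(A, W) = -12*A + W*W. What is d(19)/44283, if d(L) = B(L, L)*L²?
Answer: 48013/44283 ≈ 1.0842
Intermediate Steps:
B(A, W) = W² - 12*A (B(A, W) = -12*A + W² = W² - 12*A)
d(L) = L²*(L² - 12*L) (d(L) = (L² - 12*L)*L² = L²*(L² - 12*L))
d(19)/44283 = (19³*(-12 + 19))/44283 = (6859*7)*(1/44283) = 48013*(1/44283) = 48013/44283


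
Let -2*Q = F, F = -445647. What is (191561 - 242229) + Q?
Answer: 344311/2 ≈ 1.7216e+5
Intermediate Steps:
Q = 445647/2 (Q = -1/2*(-445647) = 445647/2 ≈ 2.2282e+5)
(191561 - 242229) + Q = (191561 - 242229) + 445647/2 = -50668 + 445647/2 = 344311/2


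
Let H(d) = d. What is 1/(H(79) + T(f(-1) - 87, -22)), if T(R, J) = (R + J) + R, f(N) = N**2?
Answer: -1/115 ≈ -0.0086956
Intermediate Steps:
T(R, J) = J + 2*R (T(R, J) = (J + R) + R = J + 2*R)
1/(H(79) + T(f(-1) - 87, -22)) = 1/(79 + (-22 + 2*((-1)**2 - 87))) = 1/(79 + (-22 + 2*(1 - 87))) = 1/(79 + (-22 + 2*(-86))) = 1/(79 + (-22 - 172)) = 1/(79 - 194) = 1/(-115) = -1/115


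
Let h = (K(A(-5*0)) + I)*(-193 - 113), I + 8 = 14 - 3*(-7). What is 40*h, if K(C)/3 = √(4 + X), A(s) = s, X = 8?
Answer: -330480 - 73440*√3 ≈ -4.5768e+5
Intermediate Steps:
I = 27 (I = -8 + (14 - 3*(-7)) = -8 + (14 + 21) = -8 + 35 = 27)
K(C) = 6*√3 (K(C) = 3*√(4 + 8) = 3*√12 = 3*(2*√3) = 6*√3)
h = -8262 - 1836*√3 (h = (6*√3 + 27)*(-193 - 113) = (27 + 6*√3)*(-306) = -8262 - 1836*√3 ≈ -11442.)
40*h = 40*(-8262 - 1836*√3) = -330480 - 73440*√3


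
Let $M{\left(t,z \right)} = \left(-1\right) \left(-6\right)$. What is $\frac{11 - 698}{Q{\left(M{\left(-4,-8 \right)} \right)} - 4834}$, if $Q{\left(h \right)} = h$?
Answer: $\frac{687}{4828} \approx 0.14229$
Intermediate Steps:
$M{\left(t,z \right)} = 6$
$\frac{11 - 698}{Q{\left(M{\left(-4,-8 \right)} \right)} - 4834} = \frac{11 - 698}{6 - 4834} = - \frac{687}{-4828} = \left(-687\right) \left(- \frac{1}{4828}\right) = \frac{687}{4828}$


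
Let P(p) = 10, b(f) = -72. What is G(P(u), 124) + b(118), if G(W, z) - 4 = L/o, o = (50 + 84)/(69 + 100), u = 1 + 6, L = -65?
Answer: -20097/134 ≈ -149.98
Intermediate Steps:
u = 7
o = 134/169 ≈ 0.79290
G(W, z) = -10449/134 (G(W, z) = 4 - 65/134/169 = 4 - 65*169/134 = 4 - 10985/134 = -10449/134)
G(P(u), 124) + b(118) = -10449/134 - 72 = -20097/134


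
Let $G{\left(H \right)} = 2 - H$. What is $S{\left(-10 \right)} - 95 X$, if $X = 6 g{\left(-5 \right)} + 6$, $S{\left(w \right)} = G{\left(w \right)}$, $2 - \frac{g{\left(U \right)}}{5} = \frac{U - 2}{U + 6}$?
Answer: $-26208$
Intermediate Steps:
$g{\left(U \right)} = 10 - \frac{5 \left(-2 + U\right)}{6 + U}$ ($g{\left(U \right)} = 10 - 5 \frac{U - 2}{U + 6} = 10 - 5 \frac{-2 + U}{6 + U} = 10 - \frac{5 \left(-2 + U\right)}{6 + U}$)
$S{\left(w \right)} = 2 - w$
$X = 276$ ($X = 6 \frac{5 \left(14 - 5\right)}{6 - 5} + 6 = 6 \cdot 5 \cdot 1^{-1} \cdot 9 + 6 = 6 \cdot 5 \cdot 1 \cdot 9 + 6 = 6 \cdot 45 + 6 = 270 + 6 = 276$)
$S{\left(-10 \right)} - 95 X = \left(2 - -10\right) - 26220 = \left(2 + 10\right) - 26220 = 12 - 26220 = -26208$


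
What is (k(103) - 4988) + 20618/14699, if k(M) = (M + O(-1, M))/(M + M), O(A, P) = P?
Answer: -73283295/14699 ≈ -4985.6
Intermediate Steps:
k(M) = 1 (k(M) = (M + M)/(M + M) = (2*M)/((2*M)) = (2*M)*(1/(2*M)) = 1)
(k(103) - 4988) + 20618/14699 = (1 - 4988) + 20618/14699 = -4987 + 20618*(1/14699) = -4987 + 20618/14699 = -73283295/14699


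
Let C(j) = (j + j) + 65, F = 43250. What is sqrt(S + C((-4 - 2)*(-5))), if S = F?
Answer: 5*sqrt(1735) ≈ 208.27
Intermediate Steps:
S = 43250
C(j) = 65 + 2*j (C(j) = 2*j + 65 = 65 + 2*j)
sqrt(S + C((-4 - 2)*(-5))) = sqrt(43250 + (65 + 2*((-4 - 2)*(-5)))) = sqrt(43250 + (65 + 2*(-6*(-5)))) = sqrt(43250 + (65 + 2*30)) = sqrt(43250 + (65 + 60)) = sqrt(43250 + 125) = sqrt(43375) = 5*sqrt(1735)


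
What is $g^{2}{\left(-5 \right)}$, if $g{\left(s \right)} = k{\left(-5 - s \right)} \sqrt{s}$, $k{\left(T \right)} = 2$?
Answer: $-20$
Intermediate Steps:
$g{\left(s \right)} = 2 \sqrt{s}$
$g^{2}{\left(-5 \right)} = \left(2 \sqrt{-5}\right)^{2} = \left(2 i \sqrt{5}\right)^{2} = -20$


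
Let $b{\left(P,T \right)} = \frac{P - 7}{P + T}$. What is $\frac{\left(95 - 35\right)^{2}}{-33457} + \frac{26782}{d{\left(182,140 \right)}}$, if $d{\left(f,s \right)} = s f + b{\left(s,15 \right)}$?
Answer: $\frac{17809816310}{18877075083} \approx 0.94346$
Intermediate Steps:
$b{\left(P,T \right)} = \frac{-7 + P}{P + T}$
$d{\left(f,s \right)} = f s + \frac{-7 + s}{15 + s}$ ($d{\left(f,s \right)} = s f + \frac{-7 + s}{s + 15} = f s + \frac{-7 + s}{15 + s}$)
$\frac{\left(95 - 35\right)^{2}}{-33457} + \frac{26782}{d{\left(182,140 \right)}} = \frac{\left(95 - 35\right)^{2}}{-33457} + \frac{26782}{\frac{1}{15 + 140} \left(-7 + 140 + 182 \cdot 140 \left(15 + 140\right)\right)} = 60^{2} \left(- \frac{1}{33457}\right) + \frac{26782}{\frac{1}{155} \left(-7 + 140 + 182 \cdot 140 \cdot 155\right)} = 3600 \left(- \frac{1}{33457}\right) + \frac{26782}{\frac{1}{155} \left(-7 + 140 + 3949400\right)} = - \frac{3600}{33457} + \frac{26782}{\frac{1}{155} \cdot 3949533} = - \frac{3600}{33457} + \frac{26782}{\frac{3949533}{155}} = - \frac{3600}{33457} + 26782 \cdot \frac{155}{3949533} = - \frac{3600}{33457} + \frac{593030}{564219} = \frac{17809816310}{18877075083}$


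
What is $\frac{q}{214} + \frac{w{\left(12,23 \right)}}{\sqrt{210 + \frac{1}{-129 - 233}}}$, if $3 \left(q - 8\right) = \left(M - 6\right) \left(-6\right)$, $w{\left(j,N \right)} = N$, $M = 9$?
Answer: $\frac{1}{107} + \frac{23 \sqrt{27518878}}{76019} \approx 1.5965$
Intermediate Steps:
$q = 2$ ($q = 8 + \frac{\left(9 - 6\right) \left(-6\right)}{3} = 8 + \frac{3 \left(-6\right)}{3} = 8 + \frac{1}{3} \left(-18\right) = 8 - 6 = 2$)
$\frac{q}{214} + \frac{w{\left(12,23 \right)}}{\sqrt{210 + \frac{1}{-129 - 233}}} = \frac{2}{214} + \frac{23}{\sqrt{210 + \frac{1}{-129 - 233}}} = 2 \cdot \frac{1}{214} + \frac{23}{\sqrt{210 + \frac{1}{-362}}} = \frac{1}{107} + \frac{23}{\sqrt{210 - \frac{1}{362}}} = \frac{1}{107} + \frac{23}{\sqrt{\frac{76019}{362}}} = \frac{1}{107} + \frac{23}{\frac{1}{362} \sqrt{27518878}} = \frac{1}{107} + 23 \frac{\sqrt{27518878}}{76019} = \frac{1}{107} + \frac{23 \sqrt{27518878}}{76019}$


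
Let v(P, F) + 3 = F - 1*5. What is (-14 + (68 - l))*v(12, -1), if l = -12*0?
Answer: -486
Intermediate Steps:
l = 0
v(P, F) = -8 + F (v(P, F) = -3 + (F - 1*5) = -3 + (F - 5) = -3 + (-5 + F) = -8 + F)
(-14 + (68 - l))*v(12, -1) = (-14 + (68 - 1*0))*(-8 - 1) = (-14 + (68 + 0))*(-9) = (-14 + 68)*(-9) = 54*(-9) = -486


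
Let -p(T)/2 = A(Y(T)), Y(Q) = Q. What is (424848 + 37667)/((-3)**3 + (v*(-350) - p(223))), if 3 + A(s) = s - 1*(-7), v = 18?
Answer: -462515/5873 ≈ -78.753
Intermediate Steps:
A(s) = 4 + s (A(s) = -3 + (s - 1*(-7)) = -3 + (s + 7) = -3 + (7 + s) = 4 + s)
p(T) = -8 - 2*T (p(T) = -2*(4 + T) = -8 - 2*T)
(424848 + 37667)/((-3)**3 + (v*(-350) - p(223))) = (424848 + 37667)/((-3)**3 + (18*(-350) - (-8 - 2*223))) = 462515/(-27 + (-6300 - (-8 - 446))) = 462515/(-27 + (-6300 - 1*(-454))) = 462515/(-27 + (-6300 + 454)) = 462515/(-27 - 5846) = 462515/(-5873) = 462515*(-1/5873) = -462515/5873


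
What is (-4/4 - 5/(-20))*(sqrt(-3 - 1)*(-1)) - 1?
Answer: -1 + 3*I/2 ≈ -1.0 + 1.5*I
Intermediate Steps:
(-4/4 - 5/(-20))*(sqrt(-3 - 1)*(-1)) - 1 = (-4*1/4 - 5*(-1/20))*(sqrt(-4)*(-1)) - 1 = (-1 + 1/4)*((2*I)*(-1)) - 1 = -(-3)*I/2 - 1 = 3*I/2 - 1 = -1 + 3*I/2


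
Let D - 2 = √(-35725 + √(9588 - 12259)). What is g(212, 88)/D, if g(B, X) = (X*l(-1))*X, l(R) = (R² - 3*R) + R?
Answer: 23232/(2 + √(-35725 + I*√2671)) ≈ 1.3893 - 122.9*I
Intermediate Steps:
l(R) = R² - 2*R
g(B, X) = 3*X² (g(B, X) = (X*(-(-2 - 1)))*X = (X*(-1*(-3)))*X = (X*3)*X = (3*X)*X = 3*X²)
D = 2 + √(-35725 + I*√2671) (D = 2 + √(-35725 + √(9588 - 12259)) = 2 + √(-35725 + √(-2671)) = 2 + √(-35725 + I*√2671) ≈ 2.1367 + 189.01*I)
g(212, 88)/D = (3*88²)/(2 + √(-35725 + I*√2671)) = (3*7744)/(2 + √(-35725 + I*√2671)) = 23232/(2 + √(-35725 + I*√2671))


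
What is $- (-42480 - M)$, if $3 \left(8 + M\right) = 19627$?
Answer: $\frac{147043}{3} \approx 49014.0$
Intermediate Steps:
$M = \frac{19603}{3}$ ($M = -8 + \frac{1}{3} \cdot 19627 = -8 + \frac{19627}{3} = \frac{19603}{3} \approx 6534.3$)
$- (-42480 - M) = - (-42480 - \frac{19603}{3}) = \left(-1\right) \left(- \frac{147043}{3}\right) = \frac{147043}{3}$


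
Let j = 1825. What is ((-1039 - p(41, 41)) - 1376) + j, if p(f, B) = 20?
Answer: -610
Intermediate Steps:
((-1039 - p(41, 41)) - 1376) + j = ((-1039 - 1*20) - 1376) + 1825 = ((-1039 - 20) - 1376) + 1825 = (-1059 - 1376) + 1825 = -2435 + 1825 = -610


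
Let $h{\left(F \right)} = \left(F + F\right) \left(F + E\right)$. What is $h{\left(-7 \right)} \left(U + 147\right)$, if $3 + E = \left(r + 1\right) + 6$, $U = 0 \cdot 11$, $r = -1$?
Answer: $8232$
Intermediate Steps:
$U = 0$
$E = 3$ ($E = -3 + \left(\left(-1 + 1\right) + 6\right) = -3 + \left(0 + 6\right) = -3 + 6 = 3$)
$h{\left(F \right)} = 2 F \left(3 + F\right)$ ($h{\left(F \right)} = \left(F + F\right) \left(F + 3\right) = 2 F \left(3 + F\right)$)
$h{\left(-7 \right)} \left(U + 147\right) = 2 \left(-7\right) \left(3 - 7\right) \left(0 + 147\right) = 2 \left(-7\right) \left(-4\right) 147 = 56 \cdot 147 = 8232$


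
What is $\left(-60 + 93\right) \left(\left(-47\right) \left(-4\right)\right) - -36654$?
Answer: $42858$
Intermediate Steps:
$\left(-60 + 93\right) \left(\left(-47\right) \left(-4\right)\right) - -36654 = 33 \cdot 188 + 36654 = 6204 + 36654 = 42858$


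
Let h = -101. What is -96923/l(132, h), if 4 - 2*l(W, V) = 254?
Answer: 96923/125 ≈ 775.38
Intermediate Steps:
l(W, V) = -125 (l(W, V) = 2 - 1/2*254 = 2 - 127 = -125)
-96923/l(132, h) = -96923/(-125) = -96923*(-1/125) = 96923/125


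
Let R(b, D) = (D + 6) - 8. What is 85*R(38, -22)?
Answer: -2040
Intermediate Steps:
R(b, D) = -2 + D (R(b, D) = (6 + D) - 8 = -2 + D)
85*R(38, -22) = 85*(-2 - 22) = 85*(-24) = -2040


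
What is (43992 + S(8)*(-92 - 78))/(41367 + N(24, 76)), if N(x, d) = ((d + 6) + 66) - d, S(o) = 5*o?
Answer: 37192/41439 ≈ 0.89751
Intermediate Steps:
N(x, d) = 72 (N(x, d) = ((6 + d) + 66) - d = (72 + d) - d = 72)
(43992 + S(8)*(-92 - 78))/(41367 + N(24, 76)) = (43992 + (5*8)*(-92 - 78))/(41367 + 72) = (43992 + 40*(-170))/41439 = (43992 - 6800)*(1/41439) = 37192*(1/41439) = 37192/41439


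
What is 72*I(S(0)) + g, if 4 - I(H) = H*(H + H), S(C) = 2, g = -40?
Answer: -328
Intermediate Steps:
I(H) = 4 - 2*H² (I(H) = 4 - H*(H + H) = 4 - H*2*H = 4 - 2*H²)
72*I(S(0)) + g = 72*(4 - 2*2²) - 40 = 72*(4 - 2*4) - 40 = 72*(4 - 8) - 40 = 72*(-4) - 40 = -288 - 40 = -328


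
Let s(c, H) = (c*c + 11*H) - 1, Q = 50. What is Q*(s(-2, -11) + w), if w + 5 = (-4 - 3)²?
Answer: -3700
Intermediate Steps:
s(c, H) = -1 + c² + 11*H (s(c, H) = (c² + 11*H) - 1 = -1 + c² + 11*H)
w = 44 (w = -5 + (-4 - 3)² = -5 + (-7)² = -5 + 49 = 44)
Q*(s(-2, -11) + w) = 50*((-1 + (-2)² + 11*(-11)) + 44) = 50*((-1 + 4 - 121) + 44) = 50*(-118 + 44) = 50*(-74) = -3700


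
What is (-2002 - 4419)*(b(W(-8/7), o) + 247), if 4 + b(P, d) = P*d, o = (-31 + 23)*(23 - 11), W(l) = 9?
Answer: 3987441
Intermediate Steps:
o = -96 (o = -8*12 = -96)
b(P, d) = -4 + P*d
(-2002 - 4419)*(b(W(-8/7), o) + 247) = (-2002 - 4419)*((-4 + 9*(-96)) + 247) = -6421*((-4 - 864) + 247) = -6421*(-868 + 247) = -6421*(-621) = 3987441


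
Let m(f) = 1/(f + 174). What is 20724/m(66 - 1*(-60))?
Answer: 6217200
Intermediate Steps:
m(f) = 1/(174 + f)
20724/m(66 - 1*(-60)) = 20724/(1/(174 + (66 - 1*(-60)))) = 20724/(1/(174 + (66 + 60))) = 20724/(1/(174 + 126)) = 20724/(1/300) = 20724*300 = 6217200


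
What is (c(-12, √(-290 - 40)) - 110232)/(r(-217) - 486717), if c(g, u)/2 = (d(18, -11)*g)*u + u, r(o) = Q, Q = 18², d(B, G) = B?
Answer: 36744/162131 + 430*I*√330/486393 ≈ 0.22663 + 0.01606*I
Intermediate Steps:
Q = 324
r(o) = 324
c(g, u) = 2*u + 36*g*u (c(g, u) = 2*((18*g)*u + u) = 2*(18*g*u + u) = 2*(u + 18*g*u) = 2*u + 36*g*u)
(c(-12, √(-290 - 40)) - 110232)/(r(-217) - 486717) = (2*√(-290 - 40)*(1 + 18*(-12)) - 110232)/(324 - 486717) = (2*√(-330)*(1 - 216) - 110232)/(-486393) = (2*(I*√330)*(-215) - 110232)*(-1/486393) = (-430*I*√330 - 110232)*(-1/486393) = (-110232 - 430*I*√330)*(-1/486393) = 36744/162131 + 430*I*√330/486393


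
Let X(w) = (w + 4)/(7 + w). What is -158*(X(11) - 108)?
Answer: 50797/3 ≈ 16932.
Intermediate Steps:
X(w) = (4 + w)/(7 + w)
-158*(X(11) - 108) = -158*((4 + 11)/(7 + 11) - 108) = -158*(15/18 - 108) = -158*((1/18)*15 - 108) = -158*(⅚ - 108) = -158*(-643/6) = 50797/3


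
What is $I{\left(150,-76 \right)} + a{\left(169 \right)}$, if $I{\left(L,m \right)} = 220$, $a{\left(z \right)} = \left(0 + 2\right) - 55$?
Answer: $167$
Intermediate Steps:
$a{\left(z \right)} = -53$ ($a{\left(z \right)} = 2 - 55 = -53$)
$I{\left(150,-76 \right)} + a{\left(169 \right)} = 220 - 53 = 167$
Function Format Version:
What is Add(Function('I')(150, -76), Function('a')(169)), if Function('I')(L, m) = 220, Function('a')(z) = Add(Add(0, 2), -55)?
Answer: 167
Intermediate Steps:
Function('a')(z) = -53 (Function('a')(z) = Add(2, -55) = -53)
Add(Function('I')(150, -76), Function('a')(169)) = Add(220, -53) = 167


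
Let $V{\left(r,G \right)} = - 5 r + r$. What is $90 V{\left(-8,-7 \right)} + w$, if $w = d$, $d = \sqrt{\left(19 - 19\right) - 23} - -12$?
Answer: $2892 + i \sqrt{23} \approx 2892.0 + 4.7958 i$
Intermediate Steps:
$V{\left(r,G \right)} = - 4 r$
$d = 12 + i \sqrt{23}$ ($d = \sqrt{\left(19 - 19\right) - 23} + 12 = \sqrt{0 - 23} + 12 = \sqrt{-23} + 12 = i \sqrt{23} + 12 = 12 + i \sqrt{23} \approx 12.0 + 4.7958 i$)
$w = 12 + i \sqrt{23} \approx 12.0 + 4.7958 i$
$90 V{\left(-8,-7 \right)} + w = 90 \left(\left(-4\right) \left(-8\right)\right) + \left(12 + i \sqrt{23}\right) = 90 \cdot 32 + \left(12 + i \sqrt{23}\right) = 2880 + \left(12 + i \sqrt{23}\right) = 2892 + i \sqrt{23}$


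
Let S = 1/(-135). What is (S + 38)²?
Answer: 26306641/18225 ≈ 1443.4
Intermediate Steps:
S = -1/135 ≈ -0.0074074
(S + 38)² = (-1/135 + 38)² = (5129/135)² = 26306641/18225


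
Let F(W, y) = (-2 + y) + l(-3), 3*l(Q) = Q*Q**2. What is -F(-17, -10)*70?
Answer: 1470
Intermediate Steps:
l(Q) = Q**3/3 (l(Q) = (Q*Q**2)/3 = Q**3/3)
F(W, y) = -11 + y (F(W, y) = (-2 + y) + (1/3)*(-3)**3 = (-2 + y) + (1/3)*(-27) = (-2 + y) - 9 = -11 + y)
-F(-17, -10)*70 = -(-11 - 10)*70 = -1*(-21)*70 = 21*70 = 1470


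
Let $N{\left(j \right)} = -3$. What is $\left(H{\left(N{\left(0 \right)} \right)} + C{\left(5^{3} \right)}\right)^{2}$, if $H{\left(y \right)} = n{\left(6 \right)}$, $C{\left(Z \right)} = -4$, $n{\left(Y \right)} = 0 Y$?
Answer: $16$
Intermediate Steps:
$n{\left(Y \right)} = 0$
$H{\left(y \right)} = 0$
$\left(H{\left(N{\left(0 \right)} \right)} + C{\left(5^{3} \right)}\right)^{2} = \left(0 - 4\right)^{2} = \left(-4\right)^{2} = 16$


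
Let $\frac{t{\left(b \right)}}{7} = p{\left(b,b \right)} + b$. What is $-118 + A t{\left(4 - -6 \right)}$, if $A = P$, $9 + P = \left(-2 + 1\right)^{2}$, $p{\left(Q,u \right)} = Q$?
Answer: $-1238$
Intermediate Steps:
$P = -8$ ($P = -9 + \left(-2 + 1\right)^{2} = -9 + \left(-1\right)^{2} = -9 + 1 = -8$)
$A = -8$
$t{\left(b \right)} = 14 b$ ($t{\left(b \right)} = 7 \left(b + b\right) = 7 \cdot 2 b = 14 b$)
$-118 + A t{\left(4 - -6 \right)} = -118 - 8 \cdot 14 \left(4 - -6\right) = -118 - 8 \cdot 14 \left(4 + 6\right) = -118 - 8 \cdot 14 \cdot 10 = -118 - 1120 = -1238$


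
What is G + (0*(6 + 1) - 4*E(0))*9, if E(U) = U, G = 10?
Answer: 10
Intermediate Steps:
G + (0*(6 + 1) - 4*E(0))*9 = 10 + (0*(6 + 1) - 4*0)*9 = 10 + (0*7 + 0)*9 = 10 + (0 + 0)*9 = 10 + 0*9 = 10 + 0 = 10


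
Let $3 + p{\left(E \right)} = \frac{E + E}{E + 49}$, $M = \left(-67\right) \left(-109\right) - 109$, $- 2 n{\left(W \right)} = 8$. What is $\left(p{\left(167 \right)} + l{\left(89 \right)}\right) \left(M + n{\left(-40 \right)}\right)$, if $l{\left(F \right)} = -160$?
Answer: $- \frac{62686015}{54} \approx -1.1609 \cdot 10^{6}$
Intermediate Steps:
$n{\left(W \right)} = -4$ ($n{\left(W \right)} = \left(- \frac{1}{2}\right) 8 = -4$)
$M = 7194$ ($M = 7303 - 109 = 7194$)
$p{\left(E \right)} = -3 + \frac{2 E}{49 + E}$ ($p{\left(E \right)} = -3 + \frac{E + E}{E + 49} = -3 + \frac{2 E}{49 + E}$)
$\left(p{\left(167 \right)} + l{\left(89 \right)}\right) \left(M + n{\left(-40 \right)}\right) = \left(\frac{-147 - 167}{49 + 167} - 160\right) \left(7194 - 4\right) = \left(\frac{-147 - 167}{216} - 160\right) 7190 = \left(\frac{1}{216} \left(-314\right) - 160\right) 7190 = \left(- \frac{157}{108} - 160\right) 7190 = \left(- \frac{17437}{108}\right) 7190 = - \frac{62686015}{54}$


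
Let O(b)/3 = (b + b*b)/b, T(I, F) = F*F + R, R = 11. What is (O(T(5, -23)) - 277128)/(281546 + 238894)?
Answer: -18367/34696 ≈ -0.52937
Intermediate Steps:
T(I, F) = 11 + F**2 (T(I, F) = F*F + 11 = F**2 + 11 = 11 + F**2)
O(b) = 3*(b + b**2)/b (O(b) = 3*((b + b*b)/b) = 3*((b + b**2)/b) = 3*(b + b**2)/b)
(O(T(5, -23)) - 277128)/(281546 + 238894) = ((3 + 3*(11 + (-23)**2)) - 277128)/(281546 + 238894) = ((3 + 3*(11 + 529)) - 277128)/520440 = ((3 + 3*540) - 277128)*(1/520440) = ((3 + 1620) - 277128)*(1/520440) = (1623 - 277128)*(1/520440) = -275505*1/520440 = -18367/34696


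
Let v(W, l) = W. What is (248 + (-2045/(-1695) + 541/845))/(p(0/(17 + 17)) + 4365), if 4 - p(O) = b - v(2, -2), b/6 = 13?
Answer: 71569844/1229751315 ≈ 0.058199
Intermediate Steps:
b = 78 (b = 6*13 = 78)
p(O) = -72 (p(O) = 4 - (78 - 1*2) = 4 - (78 - 2) = 4 - 1*76 = 4 - 76 = -72)
(248 + (-2045/(-1695) + 541/845))/(p(0/(17 + 17)) + 4365) = (248 + (-2045/(-1695) + 541/845))/(-72 + 4365) = (248 + (-2045*(-1/1695) + 541*(1/845)))/4293 = (248 + (409/339 + 541/845))*(1/4293) = (248 + 529004/286455)*(1/4293) = (71569844/286455)*(1/4293) = 71569844/1229751315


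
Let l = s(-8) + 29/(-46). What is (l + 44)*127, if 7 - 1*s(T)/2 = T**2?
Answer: -412623/46 ≈ -8970.1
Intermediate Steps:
s(T) = 14 - 2*T**2
l = -5273/46 (l = (14 - 2*(-8)**2) + 29/(-46) = (14 - 2*64) + 29*(-1/46) = (14 - 128) - 29/46 = -114 - 29/46 = -5273/46 ≈ -114.63)
(l + 44)*127 = (-5273/46 + 44)*127 = -3249/46*127 = -412623/46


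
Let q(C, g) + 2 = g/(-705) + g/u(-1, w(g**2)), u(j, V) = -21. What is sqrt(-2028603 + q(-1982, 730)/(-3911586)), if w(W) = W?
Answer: 2*I*sqrt(4285273673082689335505)/91922271 ≈ 1424.3*I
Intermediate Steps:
q(C, g) = -2 - 242*g/4935 (q(C, g) = -2 + (g/(-705) + g/(-21)) = -2 + (g*(-1/705) + g*(-1/21)) = -2 + (-g/705 - g/21) = -2 - 242*g/4935)
sqrt(-2028603 + q(-1982, 730)/(-3911586)) = sqrt(-2028603 + (-2 - 242/4935*730)/(-3911586)) = sqrt(-2028603 + (-2 - 35332/987)*(-1/3911586)) = sqrt(-2028603 - 37306/987*(-1/3911586)) = sqrt(-2028603 + 18653/1930367691) = sqrt(-3915949689047020/1930367691) = 2*I*sqrt(4285273673082689335505)/91922271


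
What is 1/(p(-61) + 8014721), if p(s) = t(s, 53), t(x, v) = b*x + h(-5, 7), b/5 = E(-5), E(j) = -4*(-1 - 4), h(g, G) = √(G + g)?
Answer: 8008621/64138010321639 - √2/64138010321639 ≈ 1.2487e-7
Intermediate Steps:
E(j) = 20 (E(j) = -4*(-5) = 20)
b = 100 (b = 5*20 = 100)
t(x, v) = √2 + 100*x (t(x, v) = 100*x + √(7 - 5) = 100*x + √2 = √2 + 100*x)
p(s) = √2 + 100*s
1/(p(-61) + 8014721) = 1/((√2 + 100*(-61)) + 8014721) = 1/((√2 - 6100) + 8014721) = 1/((-6100 + √2) + 8014721) = 1/(8008621 + √2)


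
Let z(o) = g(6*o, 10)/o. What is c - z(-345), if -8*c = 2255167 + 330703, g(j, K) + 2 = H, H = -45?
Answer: -446062763/1380 ≈ -3.2323e+5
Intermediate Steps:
g(j, K) = -47 (g(j, K) = -2 - 45 = -47)
c = -1292935/4 (c = -(2255167 + 330703)/8 = -⅛*2585870 = -1292935/4 ≈ -3.2323e+5)
z(o) = -47/o
c - z(-345) = -1292935/4 - (-47)/(-345) = -1292935/4 - (-47)*(-1)/345 = -1292935/4 - 1*47/345 = -1292935/4 - 47/345 = -446062763/1380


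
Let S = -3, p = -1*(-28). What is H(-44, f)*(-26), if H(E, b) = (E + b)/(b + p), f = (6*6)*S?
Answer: -247/5 ≈ -49.400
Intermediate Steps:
p = 28
f = -108 (f = (6*6)*(-3) = 36*(-3) = -108)
H(E, b) = (E + b)/(28 + b) (H(E, b) = (E + b)/(b + 28) = (E + b)/(28 + b))
H(-44, f)*(-26) = ((-44 - 108)/(28 - 108))*(-26) = (-152/(-80))*(-26) = -1/80*(-152)*(-26) = (19/10)*(-26) = -247/5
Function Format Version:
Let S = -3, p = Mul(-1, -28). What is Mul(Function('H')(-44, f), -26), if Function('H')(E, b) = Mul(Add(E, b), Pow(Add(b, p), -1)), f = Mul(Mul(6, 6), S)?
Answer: Rational(-247, 5) ≈ -49.400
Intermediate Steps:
p = 28
f = -108 (f = Mul(Mul(6, 6), -3) = Mul(36, -3) = -108)
Function('H')(E, b) = Mul(Pow(Add(28, b), -1), Add(E, b)) (Function('H')(E, b) = Mul(Add(E, b), Pow(Add(b, 28), -1)) = Mul(Add(E, b), Pow(Add(28, b), -1)) = Mul(Pow(Add(28, b), -1), Add(E, b)))
Mul(Function('H')(-44, f), -26) = Mul(Mul(Pow(Add(28, -108), -1), Add(-44, -108)), -26) = Mul(Mul(Pow(-80, -1), -152), -26) = Mul(Mul(Rational(-1, 80), -152), -26) = Mul(Rational(19, 10), -26) = Rational(-247, 5)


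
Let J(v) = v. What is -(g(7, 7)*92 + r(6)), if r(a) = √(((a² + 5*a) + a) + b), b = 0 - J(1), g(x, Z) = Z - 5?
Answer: -184 - √71 ≈ -192.43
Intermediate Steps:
g(x, Z) = -5 + Z
b = -1 (b = 0 - 1*1 = 0 - 1 = -1)
r(a) = √(-1 + a² + 6*a) (r(a) = √(((a² + 5*a) + a) - 1) = √((a² + 6*a) - 1) = √(-1 + a² + 6*a))
-(g(7, 7)*92 + r(6)) = -((-5 + 7)*92 + √(-1 + 6² + 6*6)) = -(2*92 + √(-1 + 36 + 36)) = -(184 + √71) = -184 - √71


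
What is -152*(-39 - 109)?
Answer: 22496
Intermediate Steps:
-152*(-39 - 109) = -152*(-148) = 22496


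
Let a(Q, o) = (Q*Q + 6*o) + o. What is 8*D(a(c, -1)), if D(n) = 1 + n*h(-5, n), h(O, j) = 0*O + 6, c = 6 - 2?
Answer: 440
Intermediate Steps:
c = 4
h(O, j) = 6 (h(O, j) = 0 + 6 = 6)
a(Q, o) = Q² + 7*o (a(Q, o) = (Q² + 6*o) + o = Q² + 7*o)
D(n) = 1 + 6*n (D(n) = 1 + n*6 = 1 + 6*n)
8*D(a(c, -1)) = 8*(1 + 6*(4² + 7*(-1))) = 8*(1 + 6*(16 - 7)) = 8*(1 + 6*9) = 8*(1 + 54) = 8*55 = 440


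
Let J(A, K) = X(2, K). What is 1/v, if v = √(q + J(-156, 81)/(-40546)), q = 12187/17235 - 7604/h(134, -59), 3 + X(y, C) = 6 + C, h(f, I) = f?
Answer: -3*I*√3412505752686920879495/1311933406183 ≈ -0.13358*I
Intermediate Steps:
X(y, C) = 3 + C (X(y, C) = -3 + (6 + C) = 3 + C)
J(A, K) = 3 + K
q = -64710941/1154745 (q = 12187/17235 - 7604/134 = 12187*(1/17235) - 7604*1/134 = 12187/17235 - 3802/67 = -64710941/1154745 ≈ -56.039)
v = I*√3412505752686920879495/7803381795 (v = √(-64710941/1154745 + (3 + 81)/(-40546)) = √(-64710941/1154745 + 84*(-1/40546)) = √(-64710941/1154745 - 42/20273) = √(-1311933406183/23410145385) = I*√3412505752686920879495/7803381795 ≈ 7.4861*I)
1/v = 1/(I*√3412505752686920879495/7803381795) = -3*I*√3412505752686920879495/1311933406183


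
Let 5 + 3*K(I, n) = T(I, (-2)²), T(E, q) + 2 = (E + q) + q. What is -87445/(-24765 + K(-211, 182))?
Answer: 17489/4967 ≈ 3.5210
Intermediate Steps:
T(E, q) = -2 + E + 2*q (T(E, q) = -2 + ((E + q) + q) = -2 + (E + 2*q) = -2 + E + 2*q)
K(I, n) = ⅓ + I/3 (K(I, n) = -5/3 + (-2 + I + 2*(-2)²)/3 = -5/3 + (-2 + I + 2*4)/3 = -5/3 + (-2 + I + 8)/3 = -5/3 + (6 + I)/3 = -5/3 + (2 + I/3) = ⅓ + I/3)
-87445/(-24765 + K(-211, 182)) = -87445/(-24765 + (⅓ + (⅓)*(-211))) = -87445/(-24765 + (⅓ - 211/3)) = -87445/(-24765 - 70) = -87445/(-24835) = -87445*(-1/24835) = 17489/4967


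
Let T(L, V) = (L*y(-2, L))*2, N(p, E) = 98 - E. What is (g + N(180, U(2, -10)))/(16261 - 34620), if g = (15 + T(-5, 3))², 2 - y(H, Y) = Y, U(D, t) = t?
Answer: -3133/18359 ≈ -0.17065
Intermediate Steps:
y(H, Y) = 2 - Y
T(L, V) = 2*L*(2 - L) (T(L, V) = (L*(2 - L))*2 = 2*L*(2 - L))
g = 3025 (g = (15 + 2*(-5)*(2 - 1*(-5)))² = (15 + 2*(-5)*(2 + 5))² = (15 + 2*(-5)*7)² = (15 - 70)² = (-55)² = 3025)
(g + N(180, U(2, -10)))/(16261 - 34620) = (3025 + (98 - 1*(-10)))/(16261 - 34620) = (3025 + (98 + 10))/(-18359) = (3025 + 108)*(-1/18359) = 3133*(-1/18359) = -3133/18359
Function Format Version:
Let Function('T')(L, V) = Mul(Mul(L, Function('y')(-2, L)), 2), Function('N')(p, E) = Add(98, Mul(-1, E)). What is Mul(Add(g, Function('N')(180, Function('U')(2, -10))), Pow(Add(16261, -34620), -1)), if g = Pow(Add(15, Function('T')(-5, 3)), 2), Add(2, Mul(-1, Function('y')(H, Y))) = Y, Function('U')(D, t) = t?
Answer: Rational(-3133, 18359) ≈ -0.17065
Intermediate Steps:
Function('y')(H, Y) = Add(2, Mul(-1, Y))
Function('T')(L, V) = Mul(2, L, Add(2, Mul(-1, L))) (Function('T')(L, V) = Mul(Mul(L, Add(2, Mul(-1, L))), 2) = Mul(2, L, Add(2, Mul(-1, L))))
g = 3025 (g = Pow(Add(15, Mul(2, -5, Add(2, Mul(-1, -5)))), 2) = Pow(Add(15, Mul(2, -5, Add(2, 5))), 2) = Pow(Add(15, Mul(2, -5, 7)), 2) = Pow(Add(15, -70), 2) = Pow(-55, 2) = 3025)
Mul(Add(g, Function('N')(180, Function('U')(2, -10))), Pow(Add(16261, -34620), -1)) = Mul(Add(3025, Add(98, Mul(-1, -10))), Pow(Add(16261, -34620), -1)) = Mul(Add(3025, Add(98, 10)), Pow(-18359, -1)) = Mul(Add(3025, 108), Rational(-1, 18359)) = Mul(3133, Rational(-1, 18359)) = Rational(-3133, 18359)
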